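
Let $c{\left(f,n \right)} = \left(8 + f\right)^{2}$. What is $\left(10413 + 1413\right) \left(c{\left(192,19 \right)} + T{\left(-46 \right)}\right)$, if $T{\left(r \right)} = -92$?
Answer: $471952008$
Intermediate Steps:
$\left(10413 + 1413\right) \left(c{\left(192,19 \right)} + T{\left(-46 \right)}\right) = \left(10413 + 1413\right) \left(\left(8 + 192\right)^{2} - 92\right) = 11826 \left(200^{2} - 92\right) = 11826 \left(40000 - 92\right) = 11826 \cdot 39908 = 471952008$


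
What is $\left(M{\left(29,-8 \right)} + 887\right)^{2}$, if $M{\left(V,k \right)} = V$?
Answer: $839056$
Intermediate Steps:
$\left(M{\left(29,-8 \right)} + 887\right)^{2} = \left(29 + 887\right)^{2} = 916^{2} = 839056$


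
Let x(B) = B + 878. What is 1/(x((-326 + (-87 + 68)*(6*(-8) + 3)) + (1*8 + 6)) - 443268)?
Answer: -1/441847 ≈ -2.2632e-6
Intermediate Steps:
x(B) = 878 + B
1/(x((-326 + (-87 + 68)*(6*(-8) + 3)) + (1*8 + 6)) - 443268) = 1/((878 + ((-326 + (-87 + 68)*(6*(-8) + 3)) + (1*8 + 6))) - 443268) = 1/((878 + ((-326 - 19*(-48 + 3)) + (8 + 6))) - 443268) = 1/((878 + ((-326 - 19*(-45)) + 14)) - 443268) = 1/((878 + ((-326 + 855) + 14)) - 443268) = 1/((878 + (529 + 14)) - 443268) = 1/((878 + 543) - 443268) = 1/(1421 - 443268) = 1/(-441847) = -1/441847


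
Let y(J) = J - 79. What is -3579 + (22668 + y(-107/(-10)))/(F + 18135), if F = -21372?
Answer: -116078227/32370 ≈ -3586.0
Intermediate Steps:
y(J) = -79 + J
-3579 + (22668 + y(-107/(-10)))/(F + 18135) = -3579 + (22668 + (-79 - 107/(-10)))/(-21372 + 18135) = -3579 + (22668 + (-79 - 107*(-1/10)))/(-3237) = -3579 + (22668 + (-79 + 107/10))*(-1/3237) = -3579 + (22668 - 683/10)*(-1/3237) = -3579 + (225997/10)*(-1/3237) = -3579 - 225997/32370 = -116078227/32370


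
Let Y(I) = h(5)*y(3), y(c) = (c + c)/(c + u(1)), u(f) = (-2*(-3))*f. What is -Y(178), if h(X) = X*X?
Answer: -50/3 ≈ -16.667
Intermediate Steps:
u(f) = 6*f
h(X) = X**2
y(c) = 2*c/(6 + c) (y(c) = (c + c)/(c + 6*1) = (2*c)/(c + 6) = (2*c)/(6 + c) = 2*c/(6 + c))
Y(I) = 50/3 (Y(I) = 5**2*(2*3/(6 + 3)) = 25*(2*3/9) = 25*(2*3*(1/9)) = 25*(2/3) = 50/3)
-Y(178) = -1*50/3 = -50/3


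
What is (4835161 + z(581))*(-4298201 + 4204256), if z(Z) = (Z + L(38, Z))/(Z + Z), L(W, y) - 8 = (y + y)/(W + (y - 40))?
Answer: -101870419175492365/224266 ≈ -4.5424e+11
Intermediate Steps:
L(W, y) = 8 + 2*y/(-40 + W + y) (L(W, y) = 8 + (y + y)/(W + (y - 40)) = 8 + (2*y)/(W + (-40 + y)) = 8 + (2*y)/(-40 + W + y) = 8 + 2*y/(-40 + W + y))
z(Z) = (Z + 2*(-8 + 5*Z)/(-2 + Z))/(2*Z) (z(Z) = (Z + 2*(-160 + 4*38 + 5*Z)/(-40 + 38 + Z))/(Z + Z) = (Z + 2*(-160 + 152 + 5*Z)/(-2 + Z))/((2*Z)) = (Z + 2*(-8 + 5*Z)/(-2 + Z))*(1/(2*Z)) = (Z + 2*(-8 + 5*Z)/(-2 + Z))/(2*Z))
(4835161 + z(581))*(-4298201 + 4204256) = (4835161 + (1/2)*(-16 + 581**2 + 8*581)/(581*(-2 + 581)))*(-4298201 + 4204256) = (4835161 + (1/2)*(1/581)*(-16 + 337561 + 4648)/579)*(-93945) = (4835161 + (1/2)*(1/581)*(1/579)*342193)*(-93945) = (4835161 + 342193/672798)*(-93945) = (3253086992671/672798)*(-93945) = -101870419175492365/224266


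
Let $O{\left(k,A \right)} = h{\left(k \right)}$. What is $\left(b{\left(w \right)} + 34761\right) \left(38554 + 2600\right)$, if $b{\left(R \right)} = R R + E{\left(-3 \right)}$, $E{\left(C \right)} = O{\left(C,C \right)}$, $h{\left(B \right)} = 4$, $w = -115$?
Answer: $1974980460$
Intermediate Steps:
$O{\left(k,A \right)} = 4$
$E{\left(C \right)} = 4$
$b{\left(R \right)} = 4 + R^{2}$ ($b{\left(R \right)} = R R + 4 = R^{2} + 4 = 4 + R^{2}$)
$\left(b{\left(w \right)} + 34761\right) \left(38554 + 2600\right) = \left(\left(4 + \left(-115\right)^{2}\right) + 34761\right) \left(38554 + 2600\right) = \left(\left(4 + 13225\right) + 34761\right) 41154 = \left(13229 + 34761\right) 41154 = 47990 \cdot 41154 = 1974980460$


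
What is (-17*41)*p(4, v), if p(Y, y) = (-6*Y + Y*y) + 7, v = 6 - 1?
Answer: -2091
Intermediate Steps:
v = 5
p(Y, y) = 7 - 6*Y + Y*y
(-17*41)*p(4, v) = (-17*41)*(7 - 6*4 + 4*5) = -697*(7 - 24 + 20) = -697*3 = -2091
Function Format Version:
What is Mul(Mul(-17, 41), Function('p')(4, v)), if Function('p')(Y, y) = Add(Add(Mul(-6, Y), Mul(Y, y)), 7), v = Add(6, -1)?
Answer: -2091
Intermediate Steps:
v = 5
Function('p')(Y, y) = Add(7, Mul(-6, Y), Mul(Y, y))
Mul(Mul(-17, 41), Function('p')(4, v)) = Mul(Mul(-17, 41), Add(7, Mul(-6, 4), Mul(4, 5))) = Mul(-697, Add(7, -24, 20)) = Mul(-697, 3) = -2091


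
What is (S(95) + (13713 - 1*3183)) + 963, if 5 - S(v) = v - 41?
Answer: 11444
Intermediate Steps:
S(v) = 46 - v (S(v) = 5 - (v - 41) = 5 - (-41 + v) = 5 + (41 - v) = 46 - v)
(S(95) + (13713 - 1*3183)) + 963 = ((46 - 1*95) + (13713 - 1*3183)) + 963 = ((46 - 95) + (13713 - 3183)) + 963 = (-49 + 10530) + 963 = 10481 + 963 = 11444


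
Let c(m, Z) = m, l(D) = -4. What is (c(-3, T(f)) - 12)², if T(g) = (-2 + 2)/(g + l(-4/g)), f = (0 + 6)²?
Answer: 225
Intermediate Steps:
f = 36 (f = 6² = 36)
T(g) = 0 (T(g) = (-2 + 2)/(g - 4) = 0/(-4 + g) = 0)
(c(-3, T(f)) - 12)² = (-3 - 12)² = (-15)² = 225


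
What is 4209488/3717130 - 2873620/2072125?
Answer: -39180675772/154047160025 ≈ -0.25434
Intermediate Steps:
4209488/3717130 - 2873620/2072125 = 4209488*(1/3717130) - 2873620*1/2072125 = 2104744/1858565 - 574724/414425 = -39180675772/154047160025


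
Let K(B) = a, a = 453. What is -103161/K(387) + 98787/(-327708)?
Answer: -3761270611/16494636 ≈ -228.03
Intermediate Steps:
K(B) = 453
-103161/K(387) + 98787/(-327708) = -103161/453 + 98787/(-327708) = -103161*1/453 + 98787*(-1/327708) = -34387/151 - 32929/109236 = -3761270611/16494636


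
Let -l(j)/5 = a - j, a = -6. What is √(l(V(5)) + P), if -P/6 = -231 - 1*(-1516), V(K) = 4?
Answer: 2*I*√1915 ≈ 87.521*I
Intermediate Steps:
l(j) = 30 + 5*j (l(j) = -5*(-6 - j) = 30 + 5*j)
P = -7710 (P = -6*(-231 - 1*(-1516)) = -6*(-231 + 1516) = -6*1285 = -7710)
√(l(V(5)) + P) = √((30 + 5*4) - 7710) = √((30 + 20) - 7710) = √(50 - 7710) = √(-7660) = 2*I*√1915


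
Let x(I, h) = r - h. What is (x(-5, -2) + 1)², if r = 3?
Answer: 36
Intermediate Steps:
x(I, h) = 3 - h
(x(-5, -2) + 1)² = ((3 - 1*(-2)) + 1)² = ((3 + 2) + 1)² = (5 + 1)² = 6² = 36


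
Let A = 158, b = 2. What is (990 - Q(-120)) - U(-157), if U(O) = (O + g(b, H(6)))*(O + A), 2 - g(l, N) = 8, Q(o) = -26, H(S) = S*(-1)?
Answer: 1179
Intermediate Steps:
H(S) = -S
g(l, N) = -6 (g(l, N) = 2 - 1*8 = 2 - 8 = -6)
U(O) = (-6 + O)*(158 + O) (U(O) = (O - 6)*(O + 158) = (-6 + O)*(158 + O))
(990 - Q(-120)) - U(-157) = (990 - 1*(-26)) - (-948 + (-157)² + 152*(-157)) = (990 + 26) - (-948 + 24649 - 23864) = 1016 - 1*(-163) = 1016 + 163 = 1179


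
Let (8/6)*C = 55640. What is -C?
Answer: -41730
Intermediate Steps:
C = 41730 (C = (3/4)*55640 = 41730)
-C = -1*41730 = -41730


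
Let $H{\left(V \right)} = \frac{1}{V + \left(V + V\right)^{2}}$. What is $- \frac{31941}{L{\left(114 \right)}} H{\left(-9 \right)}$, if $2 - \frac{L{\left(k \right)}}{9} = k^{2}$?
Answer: $\frac{169}{194910} \approx 0.00086707$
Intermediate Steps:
$H{\left(V \right)} = \frac{1}{V + 4 V^{2}}$ ($H{\left(V \right)} = \frac{1}{V + \left(2 V\right)^{2}} = \frac{1}{V + 4 V^{2}}$)
$L{\left(k \right)} = 18 - 9 k^{2}$
$- \frac{31941}{L{\left(114 \right)}} H{\left(-9 \right)} = - \frac{31941}{18 - 9 \cdot 114^{2}} \frac{1}{\left(-9\right) \left(1 + 4 \left(-9\right)\right)} = - \frac{31941}{18 - 116964} \left(- \frac{1}{9 \left(1 - 36\right)}\right) = - \frac{31941}{18 - 116964} \left(- \frac{1}{9 \left(-35\right)}\right) = - \frac{31941}{-116946} \left(\left(- \frac{1}{9}\right) \left(- \frac{1}{35}\right)\right) = \left(-31941\right) \left(- \frac{1}{116946}\right) \frac{1}{315} = \frac{3549}{12994} \cdot \frac{1}{315} = \frac{169}{194910}$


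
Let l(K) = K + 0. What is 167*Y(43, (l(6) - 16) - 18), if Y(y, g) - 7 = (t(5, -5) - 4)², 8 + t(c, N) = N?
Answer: 49432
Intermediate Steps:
l(K) = K
t(c, N) = -8 + N
Y(y, g) = 296 (Y(y, g) = 7 + ((-8 - 5) - 4)² = 7 + (-13 - 4)² = 7 + (-17)² = 7 + 289 = 296)
167*Y(43, (l(6) - 16) - 18) = 167*296 = 49432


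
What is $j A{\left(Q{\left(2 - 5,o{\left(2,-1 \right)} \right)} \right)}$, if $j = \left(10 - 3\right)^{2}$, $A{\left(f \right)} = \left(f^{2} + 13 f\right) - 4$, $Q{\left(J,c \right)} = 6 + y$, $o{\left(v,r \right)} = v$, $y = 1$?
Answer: $6664$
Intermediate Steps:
$Q{\left(J,c \right)} = 7$ ($Q{\left(J,c \right)} = 6 + 1 = 7$)
$A{\left(f \right)} = -4 + f^{2} + 13 f$
$j = 49$ ($j = 7^{2} = 49$)
$j A{\left(Q{\left(2 - 5,o{\left(2,-1 \right)} \right)} \right)} = 49 \left(-4 + 7^{2} + 13 \cdot 7\right) = 49 \left(-4 + 49 + 91\right) = 49 \cdot 136 = 6664$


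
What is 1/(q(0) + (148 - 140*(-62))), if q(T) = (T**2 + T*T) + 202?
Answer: 1/9030 ≈ 0.00011074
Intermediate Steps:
q(T) = 202 + 2*T**2 (q(T) = (T**2 + T**2) + 202 = 2*T**2 + 202 = 202 + 2*T**2)
1/(q(0) + (148 - 140*(-62))) = 1/((202 + 2*0**2) + (148 - 140*(-62))) = 1/((202 + 2*0) + (148 + 8680)) = 1/((202 + 0) + 8828) = 1/(202 + 8828) = 1/9030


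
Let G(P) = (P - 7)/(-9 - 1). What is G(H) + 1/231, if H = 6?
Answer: 241/2310 ≈ 0.10433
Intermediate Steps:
G(P) = 7/10 - P/10 (G(P) = (-7 + P)/(-10) = (-7 + P)*(-1/10) = 7/10 - P/10)
G(H) + 1/231 = (7/10 - 1/10*6) + 1/231 = (7/10 - 3/5) + 1/231 = 1/10 + 1/231 = 241/2310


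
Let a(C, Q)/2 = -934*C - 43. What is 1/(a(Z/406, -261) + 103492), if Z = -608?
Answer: 203/21559290 ≈ 9.4159e-6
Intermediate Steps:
a(C, Q) = -86 - 1868*C (a(C, Q) = 2*(-934*C - 43) = 2*(-43 - 934*C) = -86 - 1868*C)
1/(a(Z/406, -261) + 103492) = 1/((-86 - (-1135744)/406) + 103492) = 1/((-86 - 1868*(-304/203)) + 103492) = 1/((-86 + 567872/203) + 103492) = 1/(550414/203 + 103492) = 1/(21559290/203) = 203/21559290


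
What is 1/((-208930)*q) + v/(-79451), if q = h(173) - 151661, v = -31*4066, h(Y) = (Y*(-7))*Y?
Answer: 9511178377347371/5995213122608520 ≈ 1.5865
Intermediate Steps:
h(Y) = -7*Y**2 (h(Y) = (-7*Y)*Y = -7*Y**2)
v = -126046
q = -361164 (q = -7*173**2 - 151661 = -7*29929 - 151661 = -209503 - 151661 = -361164)
1/((-208930)*q) + v/(-79451) = 1/(-208930*(-361164)) - 126046/(-79451) = -1/208930*(-1/361164) - 126046*(-1/79451) = 1/75457994520 + 126046/79451 = 9511178377347371/5995213122608520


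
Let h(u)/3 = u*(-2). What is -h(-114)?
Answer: -684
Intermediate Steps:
h(u) = -6*u (h(u) = 3*(u*(-2)) = 3*(-2*u) = -6*u)
-h(-114) = -(-6)*(-114) = -1*684 = -684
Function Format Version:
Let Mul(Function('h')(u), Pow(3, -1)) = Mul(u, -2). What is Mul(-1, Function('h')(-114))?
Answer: -684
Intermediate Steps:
Function('h')(u) = Mul(-6, u) (Function('h')(u) = Mul(3, Mul(u, -2)) = Mul(3, Mul(-2, u)) = Mul(-6, u))
Mul(-1, Function('h')(-114)) = Mul(-1, Mul(-6, -114)) = Mul(-1, 684) = -684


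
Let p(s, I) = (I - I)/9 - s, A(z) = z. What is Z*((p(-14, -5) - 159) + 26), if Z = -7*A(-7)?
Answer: -5831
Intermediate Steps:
p(s, I) = -s (p(s, I) = 0*(⅑) - s = 0 - s = -s)
Z = 49 (Z = -7*(-7) = 49)
Z*((p(-14, -5) - 159) + 26) = 49*((-1*(-14) - 159) + 26) = 49*((14 - 159) + 26) = 49*(-145 + 26) = 49*(-119) = -5831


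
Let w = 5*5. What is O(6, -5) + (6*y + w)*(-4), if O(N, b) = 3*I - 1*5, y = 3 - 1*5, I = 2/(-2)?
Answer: -60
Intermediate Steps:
w = 25
I = -1 (I = 2*(-½) = -1)
y = -2 (y = 3 - 5 = -2)
O(N, b) = -8 (O(N, b) = 3*(-1) - 1*5 = -3 - 5 = -8)
O(6, -5) + (6*y + w)*(-4) = -8 + (6*(-2) + 25)*(-4) = -8 + (-12 + 25)*(-4) = -8 + 13*(-4) = -8 - 52 = -60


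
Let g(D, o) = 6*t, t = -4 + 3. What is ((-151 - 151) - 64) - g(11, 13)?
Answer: -360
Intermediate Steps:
t = -1
g(D, o) = -6 (g(D, o) = 6*(-1) = -6)
((-151 - 151) - 64) - g(11, 13) = ((-151 - 151) - 64) - 1*(-6) = (-302 - 64) + 6 = -366 + 6 = -360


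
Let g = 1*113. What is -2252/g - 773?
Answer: -89601/113 ≈ -792.93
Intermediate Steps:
g = 113
-2252/g - 773 = -2252/113 - 773 = -89601/113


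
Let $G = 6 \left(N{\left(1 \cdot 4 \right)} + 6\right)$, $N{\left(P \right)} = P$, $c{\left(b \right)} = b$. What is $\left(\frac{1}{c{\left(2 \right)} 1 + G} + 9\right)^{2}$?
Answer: $\frac{312481}{3844} \approx 81.291$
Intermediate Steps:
$G = 60$ ($G = 6 \left(1 \cdot 4 + 6\right) = 6 \left(4 + 6\right) = 6 \cdot 10 = 60$)
$\left(\frac{1}{c{\left(2 \right)} 1 + G} + 9\right)^{2} = \left(\frac{1}{2 \cdot 1 + 60} + 9\right)^{2} = \left(\frac{1}{2 + 60} + 9\right)^{2} = \left(\frac{1}{62} + 9\right)^{2} = \left(\frac{559}{62}\right)^{2} = \frac{312481}{3844}$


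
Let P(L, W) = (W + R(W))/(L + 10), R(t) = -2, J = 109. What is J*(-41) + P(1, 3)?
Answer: -49158/11 ≈ -4468.9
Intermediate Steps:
P(L, W) = (-2 + W)/(10 + L) (P(L, W) = (W - 2)/(L + 10) = (-2 + W)/(10 + L))
J*(-41) + P(1, 3) = 109*(-41) + (-2 + 3)/(10 + 1) = -4469 + 1/11 = -49158/11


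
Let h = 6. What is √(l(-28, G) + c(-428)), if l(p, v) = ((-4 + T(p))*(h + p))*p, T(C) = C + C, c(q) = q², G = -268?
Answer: 4*√9139 ≈ 382.39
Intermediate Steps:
T(C) = 2*C
l(p, v) = p*(-4 + 2*p)*(6 + p) (l(p, v) = ((-4 + 2*p)*(6 + p))*p = p*(-4 + 2*p)*(6 + p))
√(l(-28, G) + c(-428)) = √(2*(-28)*(-12 + (-28)² + 4*(-28)) + (-428)²) = √(2*(-28)*(-12 + 784 - 112) + 183184) = √(2*(-28)*660 + 183184) = √(-36960 + 183184) = √146224 = 4*√9139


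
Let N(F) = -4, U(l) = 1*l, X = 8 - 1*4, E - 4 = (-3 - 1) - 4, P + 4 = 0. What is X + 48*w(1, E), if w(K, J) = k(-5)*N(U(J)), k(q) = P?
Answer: 772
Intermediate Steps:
P = -4 (P = -4 + 0 = -4)
E = -4 (E = 4 + ((-3 - 1) - 4) = 4 + (-4 - 4) = 4 - 8 = -4)
k(q) = -4
X = 4 (X = 8 - 4 = 4)
U(l) = l
w(K, J) = 16 (w(K, J) = -4*(-4) = 16)
X + 48*w(1, E) = 4 + 48*16 = 4 + 768 = 772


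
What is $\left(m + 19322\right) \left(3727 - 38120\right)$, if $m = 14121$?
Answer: $-1150205099$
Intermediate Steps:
$\left(m + 19322\right) \left(3727 - 38120\right) = \left(14121 + 19322\right) \left(3727 - 38120\right) = 33443 \left(-34393\right) = -1150205099$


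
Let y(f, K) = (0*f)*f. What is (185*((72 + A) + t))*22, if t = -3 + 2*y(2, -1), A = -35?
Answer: 138380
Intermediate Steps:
y(f, K) = 0 (y(f, K) = 0*f = 0)
t = -3 (t = -3 + 2*0 = -3 + 0 = -3)
(185*((72 + A) + t))*22 = (185*((72 - 35) - 3))*22 = (185*(37 - 3))*22 = (185*34)*22 = 6290*22 = 138380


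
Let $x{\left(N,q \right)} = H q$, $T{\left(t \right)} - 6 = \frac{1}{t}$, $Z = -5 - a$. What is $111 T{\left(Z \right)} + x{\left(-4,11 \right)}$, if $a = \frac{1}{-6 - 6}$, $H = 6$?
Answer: $\frac{41856}{59} \approx 709.42$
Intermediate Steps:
$a = - \frac{1}{12}$ ($a = \frac{1}{-12} = - \frac{1}{12} \approx -0.083333$)
$Z = - \frac{59}{12}$ ($Z = -5 - - \frac{1}{12} = -5 + \frac{1}{12} = - \frac{59}{12} \approx -4.9167$)
$T{\left(t \right)} = 6 + \frac{1}{t}$
$x{\left(N,q \right)} = 6 q$
$111 T{\left(Z \right)} + x{\left(-4,11 \right)} = 111 \left(6 + \frac{1}{- \frac{59}{12}}\right) + 6 \cdot 11 = 111 \left(6 - \frac{12}{59}\right) + 66 = 111 \cdot \frac{342}{59} + 66 = \frac{37962}{59} + 66 = \frac{41856}{59}$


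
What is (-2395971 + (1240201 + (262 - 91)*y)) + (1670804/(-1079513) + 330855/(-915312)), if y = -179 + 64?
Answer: -387146289911117941/329363734352 ≈ -1.1754e+6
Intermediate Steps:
y = -115
(-2395971 + (1240201 + (262 - 91)*y)) + (1670804/(-1079513) + 330855/(-915312)) = (-2395971 + (1240201 + (262 - 91)*(-115))) + (1670804/(-1079513) + 330855/(-915312)) = (-2395971 + (1240201 + 171*(-115))) + (1670804*(-1/1079513) + 330855*(-1/915312)) = (-2395971 + (1240201 - 19665)) + (-1670804/1079513 - 110285/305104) = (-2395971 + 1220536) - 628823074821/329363734352 = -1175435 - 628823074821/329363734352 = -387146289911117941/329363734352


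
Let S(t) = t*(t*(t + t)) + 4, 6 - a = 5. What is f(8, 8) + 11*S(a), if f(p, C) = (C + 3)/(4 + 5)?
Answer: 605/9 ≈ 67.222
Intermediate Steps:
a = 1 (a = 6 - 1*5 = 6 - 5 = 1)
f(p, C) = 1/3 + C/9 (f(p, C) = (3 + C)/9 = (3 + C)*(1/9) = 1/3 + C/9)
S(t) = 4 + 2*t**3 (S(t) = t*(t*(2*t)) + 4 = t*(2*t**2) + 4 = 2*t**3 + 4 = 4 + 2*t**3)
f(8, 8) + 11*S(a) = (1/3 + (1/9)*8) + 11*(4 + 2*1**3) = (1/3 + 8/9) + 11*(4 + 2*1) = 11/9 + 11*(4 + 2) = 11/9 + 11*6 = 11/9 + 66 = 605/9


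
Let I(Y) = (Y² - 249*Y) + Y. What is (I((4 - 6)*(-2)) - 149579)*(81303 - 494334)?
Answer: 62183882205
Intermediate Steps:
I(Y) = Y² - 248*Y
(I((4 - 6)*(-2)) - 149579)*(81303 - 494334) = (((4 - 6)*(-2))*(-248 + (4 - 6)*(-2)) - 149579)*(81303 - 494334) = ((-2*(-2))*(-248 - 2*(-2)) - 149579)*(-413031) = (4*(-248 + 4) - 149579)*(-413031) = (4*(-244) - 149579)*(-413031) = (-976 - 149579)*(-413031) = -150555*(-413031) = 62183882205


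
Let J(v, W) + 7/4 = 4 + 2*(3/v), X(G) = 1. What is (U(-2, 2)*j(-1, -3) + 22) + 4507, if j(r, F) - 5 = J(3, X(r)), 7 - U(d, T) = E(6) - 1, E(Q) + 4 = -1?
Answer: 18597/4 ≈ 4649.3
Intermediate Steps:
J(v, W) = 9/4 + 6/v (J(v, W) = -7/4 + (4 + 2*(3/v)) = -7/4 + (4 + 6/v) = 9/4 + 6/v)
E(Q) = -5 (E(Q) = -4 - 1 = -5)
U(d, T) = 13 (U(d, T) = 7 - (-5 - 1) = 7 - 1*(-6) = 7 + 6 = 13)
j(r, F) = 37/4 (j(r, F) = 5 + (9/4 + 6/3) = 5 + (9/4 + 6*(⅓)) = 5 + (9/4 + 2) = 5 + 17/4 = 37/4)
(U(-2, 2)*j(-1, -3) + 22) + 4507 = (13*(37/4) + 22) + 4507 = (481/4 + 22) + 4507 = 569/4 + 4507 = 18597/4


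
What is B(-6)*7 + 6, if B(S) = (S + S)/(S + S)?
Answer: 13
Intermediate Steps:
B(S) = 1 (B(S) = (2*S)/((2*S)) = (2*S)*(1/(2*S)) = 1)
B(-6)*7 + 6 = 1*7 + 6 = 7 + 6 = 13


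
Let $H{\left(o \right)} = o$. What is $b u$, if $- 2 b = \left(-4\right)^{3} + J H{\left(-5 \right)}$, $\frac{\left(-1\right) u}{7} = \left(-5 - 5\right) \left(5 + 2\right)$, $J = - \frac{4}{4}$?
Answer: $14455$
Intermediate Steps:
$J = -1$ ($J = \left(-4\right) \frac{1}{4} = -1$)
$u = 490$ ($u = - 7 \left(-5 - 5\right) \left(5 + 2\right) = - 7 \left(\left(-10\right) 7\right) = \left(-7\right) \left(-70\right) = 490$)
$b = \frac{59}{2}$ ($b = - \frac{\left(-4\right)^{3} - -5}{2} = - \frac{-64 + 5}{2} = \left(- \frac{1}{2}\right) \left(-59\right) = \frac{59}{2} \approx 29.5$)
$b u = \frac{59}{2} \cdot 490 = 14455$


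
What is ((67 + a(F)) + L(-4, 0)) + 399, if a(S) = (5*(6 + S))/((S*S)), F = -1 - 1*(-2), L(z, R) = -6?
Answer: 495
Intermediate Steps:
F = 1 (F = -1 + 2 = 1)
a(S) = (30 + 5*S)/S² (a(S) = (30 + 5*S)/(S²) = (30 + 5*S)/S²)
((67 + a(F)) + L(-4, 0)) + 399 = ((67 + 5*(6 + 1)/1²) - 6) + 399 = ((67 + 5*1*7) - 6) + 399 = ((67 + 35) - 6) + 399 = (102 - 6) + 399 = 96 + 399 = 495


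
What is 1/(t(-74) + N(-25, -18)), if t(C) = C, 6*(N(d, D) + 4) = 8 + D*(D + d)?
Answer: 3/157 ≈ 0.019108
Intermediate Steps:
N(d, D) = -8/3 + D*(D + d)/6 (N(d, D) = -4 + (8 + D*(D + d))/6 = -4 + (4/3 + D*(D + d)/6) = -8/3 + D*(D + d)/6)
1/(t(-74) + N(-25, -18)) = 1/(-74 + (-8/3 + (⅙)*(-18)² + (⅙)*(-18)*(-25))) = 1/(-74 + (-8/3 + (⅙)*324 + 75)) = 1/(-74 + (-8/3 + 54 + 75)) = 1/(-74 + 379/3) = 1/(157/3) = 3/157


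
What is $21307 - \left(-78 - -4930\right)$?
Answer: $16455$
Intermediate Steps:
$21307 - \left(-78 - -4930\right) = 21307 - \left(-78 + 4930\right) = 21307 - 4852 = 16455$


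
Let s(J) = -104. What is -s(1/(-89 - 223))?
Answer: 104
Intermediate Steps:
-s(1/(-89 - 223)) = -1*(-104) = 104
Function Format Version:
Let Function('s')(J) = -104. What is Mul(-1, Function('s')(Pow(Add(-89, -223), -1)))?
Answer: 104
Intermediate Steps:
Mul(-1, Function('s')(Pow(Add(-89, -223), -1))) = Mul(-1, -104) = 104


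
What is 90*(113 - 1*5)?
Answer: 9720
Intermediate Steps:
90*(113 - 1*5) = 90*(113 - 5) = 90*108 = 9720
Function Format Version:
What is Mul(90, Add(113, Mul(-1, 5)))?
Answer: 9720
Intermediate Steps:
Mul(90, Add(113, Mul(-1, 5))) = Mul(90, Add(113, -5)) = Mul(90, 108) = 9720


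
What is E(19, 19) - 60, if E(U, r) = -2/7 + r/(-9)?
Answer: -3931/63 ≈ -62.397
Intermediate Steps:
E(U, r) = -2/7 - r/9 (E(U, r) = -2*⅐ + r*(-⅑) = -2/7 - r/9)
E(19, 19) - 60 = (-2/7 - ⅑*19) - 60 = (-2/7 - 19/9) - 60 = -151/63 - 60 = -3931/63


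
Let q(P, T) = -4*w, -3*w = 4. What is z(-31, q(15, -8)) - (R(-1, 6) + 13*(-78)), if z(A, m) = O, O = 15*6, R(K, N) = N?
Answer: 1098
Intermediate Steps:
w = -4/3 (w = -⅓*4 = -4/3 ≈ -1.3333)
q(P, T) = 16/3 (q(P, T) = -4*(-4/3) = 16/3)
O = 90
z(A, m) = 90
z(-31, q(15, -8)) - (R(-1, 6) + 13*(-78)) = 90 - (6 + 13*(-78)) = 90 - (6 - 1014) = 90 - 1*(-1008) = 90 + 1008 = 1098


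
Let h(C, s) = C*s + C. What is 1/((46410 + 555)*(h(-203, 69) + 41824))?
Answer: 1/1296891510 ≈ 7.7107e-10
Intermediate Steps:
h(C, s) = C + C*s
1/((46410 + 555)*(h(-203, 69) + 41824)) = 1/((46410 + 555)*(-203*(1 + 69) + 41824)) = 1/(46965*(-203*70 + 41824)) = 1/(46965*(-14210 + 41824)) = 1/(46965*27614) = 1/1296891510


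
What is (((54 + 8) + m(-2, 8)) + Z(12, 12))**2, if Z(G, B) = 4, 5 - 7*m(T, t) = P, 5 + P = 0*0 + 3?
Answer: 4489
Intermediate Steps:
P = -2 (P = -5 + (0*0 + 3) = -5 + (0 + 3) = -5 + 3 = -2)
m(T, t) = 1 (m(T, t) = 5/7 - 1/7*(-2) = 5/7 + 2/7 = 1)
(((54 + 8) + m(-2, 8)) + Z(12, 12))**2 = (((54 + 8) + 1) + 4)**2 = ((62 + 1) + 4)**2 = (63 + 4)**2 = 67**2 = 4489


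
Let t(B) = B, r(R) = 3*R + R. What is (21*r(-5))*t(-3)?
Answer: 1260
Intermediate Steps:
r(R) = 4*R
(21*r(-5))*t(-3) = (21*(4*(-5)))*(-3) = (21*(-20))*(-3) = -420*(-3) = 1260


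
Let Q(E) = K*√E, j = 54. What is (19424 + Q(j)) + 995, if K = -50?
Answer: 20419 - 150*√6 ≈ 20052.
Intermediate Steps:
Q(E) = -50*√E
(19424 + Q(j)) + 995 = (19424 - 150*√6) + 995 = 20419 - 150*√6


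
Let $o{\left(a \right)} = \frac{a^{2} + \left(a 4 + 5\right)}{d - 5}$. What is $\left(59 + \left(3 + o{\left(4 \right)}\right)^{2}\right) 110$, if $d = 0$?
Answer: $\frac{43098}{5} \approx 8619.6$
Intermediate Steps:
$o{\left(a \right)} = -1 - \frac{4 a}{5} - \frac{a^{2}}{5}$ ($o{\left(a \right)} = \frac{a^{2} + \left(a 4 + 5\right)}{0 - 5} = \frac{a^{2} + \left(4 a + 5\right)}{-5} = \left(a^{2} + \left(5 + 4 a\right)\right) \left(- \frac{1}{5}\right) = \left(5 + a^{2} + 4 a\right) \left(- \frac{1}{5}\right) = -1 - \frac{4 a}{5} - \frac{a^{2}}{5}$)
$\left(59 + \left(3 + o{\left(4 \right)}\right)^{2}\right) 110 = \left(59 + \left(3 - \left(\frac{21}{5} + \frac{16}{5}\right)\right)^{2}\right) 110 = \left(59 + \left(3 - \frac{37}{5}\right)^{2}\right) 110 = \left(59 + \left(- \frac{22}{5}\right)^{2}\right) 110 = \left(59 + \frac{484}{25}\right) 110 = \frac{1959}{25} \cdot 110 = \frac{43098}{5}$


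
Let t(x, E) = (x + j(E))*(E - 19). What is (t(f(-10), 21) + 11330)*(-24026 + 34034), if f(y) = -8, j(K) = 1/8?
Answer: 113233014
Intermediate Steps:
j(K) = 1/8
t(x, E) = (-19 + E)*(1/8 + x) (t(x, E) = (x + 1/8)*(E - 19) = (1/8 + x)*(-19 + E) = (-19 + E)*(1/8 + x))
(t(f(-10), 21) + 11330)*(-24026 + 34034) = ((-19/8 - 19*(-8) + (1/8)*21 + 21*(-8)) + 11330)*(-24026 + 34034) = ((-19/8 + 152 + 21/8 - 168) + 11330)*10008 = (-63/4 + 11330)*10008 = (45257/4)*10008 = 113233014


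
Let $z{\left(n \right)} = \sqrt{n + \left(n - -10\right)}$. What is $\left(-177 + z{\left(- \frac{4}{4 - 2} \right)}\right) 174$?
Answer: $-30798 + 174 \sqrt{6} \approx -30372.0$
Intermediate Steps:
$z{\left(n \right)} = \sqrt{10 + 2 n}$ ($z{\left(n \right)} = \sqrt{n + \left(n + 10\right)} = \sqrt{n + \left(10 + n\right)} = \sqrt{10 + 2 n}$)
$\left(-177 + z{\left(- \frac{4}{4 - 2} \right)}\right) 174 = \left(-177 + \sqrt{10 + 2 \left(- \frac{4}{4 - 2}\right)}\right) 174 = \left(-177 + \sqrt{10 + 2 \left(- \frac{4}{2}\right)}\right) 174 = \left(-177 + \sqrt{10 + 2 \left(\left(-4\right) \frac{1}{2}\right)}\right) 174 = \left(-177 + \sqrt{10 + 2 \left(-2\right)}\right) 174 = \left(-177 + \sqrt{10 - 4}\right) 174 = \left(-177 + \sqrt{6}\right) 174 = -30798 + 174 \sqrt{6}$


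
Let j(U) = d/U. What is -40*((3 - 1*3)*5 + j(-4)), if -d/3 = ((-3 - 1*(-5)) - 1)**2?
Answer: -30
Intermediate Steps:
d = -3 (d = -3*((-3 - 1*(-5)) - 1)**2 = -3*((-3 + 5) - 1)**2 = -3*(2 - 1)**2 = -3*1**2 = -3*1 = -3)
j(U) = -3/U
-40*((3 - 1*3)*5 + j(-4)) = -40*((3 - 1*3)*5 - 3/(-4)) = -40*((3 - 3)*5 - 3*(-1/4)) = -40*(0*5 + 3/4) = -40*(0 + 3/4) = -40*3/4 = -30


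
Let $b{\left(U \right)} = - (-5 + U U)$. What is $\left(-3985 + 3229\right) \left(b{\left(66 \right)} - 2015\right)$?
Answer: $4812696$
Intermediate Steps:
$b{\left(U \right)} = 5 - U^{2}$ ($b{\left(U \right)} = - (-5 + U^{2}) = 5 - U^{2}$)
$\left(-3985 + 3229\right) \left(b{\left(66 \right)} - 2015\right) = \left(-3985 + 3229\right) \left(\left(5 - 66^{2}\right) - 2015\right) = - 756 \left(\left(5 - 4356\right) - 2015\right) = - 756 \left(-4351 - 2015\right) = \left(-756\right) \left(-6366\right) = 4812696$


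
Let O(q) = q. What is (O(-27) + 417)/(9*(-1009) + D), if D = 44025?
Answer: 5/448 ≈ 0.011161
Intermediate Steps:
(O(-27) + 417)/(9*(-1009) + D) = (-27 + 417)/(9*(-1009) + 44025) = 390/(-9081 + 44025) = 390/34944 = 390*(1/34944) = 5/448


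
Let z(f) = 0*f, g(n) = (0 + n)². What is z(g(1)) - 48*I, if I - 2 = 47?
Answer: -2352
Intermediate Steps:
g(n) = n²
z(f) = 0
I = 49 (I = 2 + 47 = 49)
z(g(1)) - 48*I = 0 - 48*49 = 0 - 2352 = -2352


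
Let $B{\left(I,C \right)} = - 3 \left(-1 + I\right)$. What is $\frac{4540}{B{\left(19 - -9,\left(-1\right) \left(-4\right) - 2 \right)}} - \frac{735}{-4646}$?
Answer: $- \frac{21033305}{376326} \approx -55.891$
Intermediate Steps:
$B{\left(I,C \right)} = 3 - 3 I$
$\frac{4540}{B{\left(19 - -9,\left(-1\right) \left(-4\right) - 2 \right)}} - \frac{735}{-4646} = \frac{4540}{3 - 3 \left(19 - -9\right)} - \frac{735}{-4646} = \frac{4540}{3 - 3 \left(19 + 9\right)} - - \frac{735}{4646} = \frac{4540}{3 - 84} + \frac{735}{4646} = \frac{4540}{-81} + \frac{735}{4646} = 4540 \left(- \frac{1}{81}\right) + \frac{735}{4646} = - \frac{4540}{81} + \frac{735}{4646} = - \frac{21033305}{376326}$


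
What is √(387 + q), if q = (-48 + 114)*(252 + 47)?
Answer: √20121 ≈ 141.85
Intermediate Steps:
q = 19734 (q = 66*299 = 19734)
√(387 + q) = √(387 + 19734) = √20121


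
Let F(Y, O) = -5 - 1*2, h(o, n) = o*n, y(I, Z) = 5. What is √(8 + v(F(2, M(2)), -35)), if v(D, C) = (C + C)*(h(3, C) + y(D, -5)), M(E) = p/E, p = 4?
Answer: 4*√438 ≈ 83.714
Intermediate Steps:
M(E) = 4/E
h(o, n) = n*o
F(Y, O) = -7 (F(Y, O) = -5 - 2 = -7)
v(D, C) = 2*C*(5 + 3*C) (v(D, C) = (C + C)*(C*3 + 5) = (2*C)*(3*C + 5) = (2*C)*(5 + 3*C) = 2*C*(5 + 3*C))
√(8 + v(F(2, M(2)), -35)) = √(8 + 2*(-35)*(5 + 3*(-35))) = √(8 + 2*(-35)*(5 - 105)) = √(8 + 2*(-35)*(-100)) = √(8 + 7000) = √7008 = 4*√438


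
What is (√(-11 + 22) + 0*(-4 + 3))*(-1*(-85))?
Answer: 85*√11 ≈ 281.91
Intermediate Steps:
(√(-11 + 22) + 0*(-4 + 3))*(-1*(-85)) = (√11 + 0*(-1))*85 = (√11 + 0)*85 = √11*85 = 85*√11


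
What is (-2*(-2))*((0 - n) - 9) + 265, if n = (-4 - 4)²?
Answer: -27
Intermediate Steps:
n = 64 (n = (-8)² = 64)
(-2*(-2))*((0 - n) - 9) + 265 = (-2*(-2))*((0 - 1*64) - 9) + 265 = 4*((0 - 64) - 9) + 265 = 4*(-64 - 9) + 265 = 4*(-73) + 265 = -292 + 265 = -27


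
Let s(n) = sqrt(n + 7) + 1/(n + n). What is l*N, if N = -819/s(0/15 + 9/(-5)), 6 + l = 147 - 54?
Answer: -32063850/8299 - 23085972*sqrt(130)/8299 ≈ -35581.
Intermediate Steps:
l = 87 (l = -6 + (147 - 54) = -6 + 93 = 87)
s(n) = sqrt(7 + n) + 1/(2*n)
N = -819/(-5/18 + sqrt(130)/5) (N = -819/(sqrt(7 + (0/15 + 9/(-5))) + 1/(2*(0/15 + 9/(-5)))) = -819/(sqrt(7 + (0*(1/15) + 9*(-1/5))) + 1/(2*(0*(1/15) + 9*(-1/5)))) = -819/(sqrt(7 + (0 - 9/5)) + 1/(2*(0 - 9/5))) = -819/(sqrt(7 - 9/5) + 1/(2*(-9/5))) = -819/(sqrt(26/5) + (1/2)*(-5/9)) = -819/(sqrt(130)/5 - 5/18) = -819/(-5/18 + sqrt(130)/5) ≈ -408.97)
l*N = 87*(-368550/8299 - 265356*sqrt(130)/8299) = -32063850/8299 - 23085972*sqrt(130)/8299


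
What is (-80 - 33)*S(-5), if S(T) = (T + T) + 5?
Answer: 565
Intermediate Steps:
S(T) = 5 + 2*T (S(T) = 2*T + 5 = 5 + 2*T)
(-80 - 33)*S(-5) = (-80 - 33)*(5 + 2*(-5)) = -113*(5 - 10) = -113*(-5) = 565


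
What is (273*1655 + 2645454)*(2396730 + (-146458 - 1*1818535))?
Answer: 1337205626253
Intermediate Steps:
(273*1655 + 2645454)*(2396730 + (-146458 - 1*1818535)) = (451815 + 2645454)*(2396730 + (-146458 - 1818535)) = 3097269*(2396730 - 1964993) = 3097269*431737 = 1337205626253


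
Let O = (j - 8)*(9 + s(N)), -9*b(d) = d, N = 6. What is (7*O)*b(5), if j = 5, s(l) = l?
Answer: 175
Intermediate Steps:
b(d) = -d/9
O = -45 (O = (5 - 8)*(9 + 6) = -3*15 = -45)
(7*O)*b(5) = (7*(-45))*(-⅑*5) = -315*(-5/9) = 175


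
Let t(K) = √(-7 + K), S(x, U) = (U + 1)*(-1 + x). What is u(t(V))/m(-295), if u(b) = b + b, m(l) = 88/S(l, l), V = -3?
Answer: 21756*I*√10/11 ≈ 6254.4*I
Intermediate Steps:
S(x, U) = (1 + U)*(-1 + x)
m(l) = 88/(-1 + l²) (m(l) = 88/(-1 + l - l + l*l) = 88/(-1 + l - l + l²) = 88/(-1 + l²))
u(b) = 2*b
u(t(V))/m(-295) = (2*√(-7 - 3))/((88/(-1 + (-295)²))) = (2*√(-10))/((88/(-1 + 87025))) = (2*(I*√10))/((88/87024)) = (2*I*√10)/((88*(1/87024))) = (2*I*√10)/(11/10878) = (2*I*√10)*(10878/11) = 21756*I*√10/11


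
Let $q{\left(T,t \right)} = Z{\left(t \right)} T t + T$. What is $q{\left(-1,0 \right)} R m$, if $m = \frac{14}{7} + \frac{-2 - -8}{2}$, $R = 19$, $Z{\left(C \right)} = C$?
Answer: $-95$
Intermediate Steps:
$q{\left(T,t \right)} = T + T t^{2}$ ($q{\left(T,t \right)} = t T t + T = T t t + T = T t^{2} + T = T + T t^{2}$)
$m = 5$ ($m = 14 \cdot \frac{1}{7} + \left(-2 + 8\right) \frac{1}{2} = 2 + 6 \cdot \frac{1}{2} = 2 + 3 = 5$)
$q{\left(-1,0 \right)} R m = - (1 + 0^{2}) 19 \cdot 5 = - (1 + 0) 19 \cdot 5 = \left(-1\right) 1 \cdot 19 \cdot 5 = \left(-1\right) 19 \cdot 5 = \left(-19\right) 5 = -95$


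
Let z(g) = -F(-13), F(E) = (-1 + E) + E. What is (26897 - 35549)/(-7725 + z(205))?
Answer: 1442/1283 ≈ 1.1239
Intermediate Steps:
F(E) = -1 + 2*E
z(g) = 27 (z(g) = -(-1 + 2*(-13)) = -(-1 - 26) = -1*(-27) = 27)
(26897 - 35549)/(-7725 + z(205)) = (26897 - 35549)/(-7725 + 27) = -8652/(-7698) = -8652*(-1/7698) = 1442/1283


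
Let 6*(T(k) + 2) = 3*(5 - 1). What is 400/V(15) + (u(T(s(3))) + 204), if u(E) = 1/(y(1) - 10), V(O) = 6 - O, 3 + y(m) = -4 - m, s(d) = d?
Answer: 319/2 ≈ 159.50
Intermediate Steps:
T(k) = 0 (T(k) = -2 + (3*(5 - 1))/6 = -2 + (3*4)/6 = -2 + (⅙)*12 = -2 + 2 = 0)
y(m) = -7 - m (y(m) = -3 + (-4 - m) = -7 - m)
u(E) = -1/18 (u(E) = 1/((-7 - 1*1) - 10) = 1/((-7 - 1) - 10) = 1/(-8 - 10) = 1/(-18) = -1/18)
400/V(15) + (u(T(s(3))) + 204) = 400/(6 - 1*15) + (-1/18 + 204) = 400/(6 - 15) + 3671/18 = 400/(-9) + 3671/18 = 400*(-⅑) + 3671/18 = -400/9 + 3671/18 = 319/2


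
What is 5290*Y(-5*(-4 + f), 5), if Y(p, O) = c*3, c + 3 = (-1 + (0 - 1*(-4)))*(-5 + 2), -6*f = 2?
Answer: -190440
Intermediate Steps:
f = -⅓ (f = -⅙*2 = -⅓ ≈ -0.33333)
c = -12 (c = -3 + (-1 + (0 - 1*(-4)))*(-5 + 2) = -3 + (-1 + (0 + 4))*(-3) = -3 + (-1 + 4)*(-3) = -3 + 3*(-3) = -3 - 9 = -12)
Y(p, O) = -36 (Y(p, O) = -12*3 = -36)
5290*Y(-5*(-4 + f), 5) = 5290*(-36) = -190440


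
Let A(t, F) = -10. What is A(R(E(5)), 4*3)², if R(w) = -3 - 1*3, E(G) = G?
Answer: 100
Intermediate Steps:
R(w) = -6 (R(w) = -3 - 3 = -6)
A(R(E(5)), 4*3)² = (-10)² = 100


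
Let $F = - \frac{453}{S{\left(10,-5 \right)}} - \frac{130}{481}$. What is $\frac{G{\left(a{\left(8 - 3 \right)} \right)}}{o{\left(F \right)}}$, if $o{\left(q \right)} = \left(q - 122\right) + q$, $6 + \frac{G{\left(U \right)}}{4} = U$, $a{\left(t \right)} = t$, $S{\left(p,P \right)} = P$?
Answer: $- \frac{185}{2713} \approx -0.06819$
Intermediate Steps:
$F = \frac{16711}{185}$ ($F = - \frac{453}{-5} - \frac{130}{481} = \left(-453\right) \left(- \frac{1}{5}\right) - \frac{10}{37} = \frac{453}{5} - \frac{10}{37} = \frac{16711}{185} \approx 90.33$)
$G{\left(U \right)} = -24 + 4 U$
$o{\left(q \right)} = -122 + 2 q$ ($o{\left(q \right)} = \left(-122 + q\right) + q = -122 + 2 q$)
$\frac{G{\left(a{\left(8 - 3 \right)} \right)}}{o{\left(F \right)}} = \frac{-24 + 4 \left(8 - 3\right)}{-122 + 2 \cdot \frac{16711}{185}} = \frac{-24 + 4 \left(8 - 3\right)}{-122 + \frac{33422}{185}} = \frac{-24 + 4 \cdot 5}{\frac{10852}{185}} = \left(-24 + 20\right) \frac{185}{10852} = \left(-4\right) \frac{185}{10852} = - \frac{185}{2713}$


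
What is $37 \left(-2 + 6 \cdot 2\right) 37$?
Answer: $13690$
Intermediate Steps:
$37 \left(-2 + 6 \cdot 2\right) 37 = 37 \left(-2 + 12\right) 37 = 37 \cdot 10 \cdot 37 = 370 \cdot 37 = 13690$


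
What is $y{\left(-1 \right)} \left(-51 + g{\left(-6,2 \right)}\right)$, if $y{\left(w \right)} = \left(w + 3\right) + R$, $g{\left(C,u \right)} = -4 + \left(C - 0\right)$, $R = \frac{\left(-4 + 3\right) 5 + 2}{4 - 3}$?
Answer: $61$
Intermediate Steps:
$R = -3$ ($R = \frac{\left(-1\right) 5 + 2}{1} = \left(-5 + 2\right) 1 = \left(-3\right) 1 = -3$)
$g{\left(C,u \right)} = -4 + C$ ($g{\left(C,u \right)} = -4 + \left(C + 0\right) = -4 + C$)
$y{\left(w \right)} = w$ ($y{\left(w \right)} = \left(w + 3\right) - 3 = \left(3 + w\right) - 3 = w$)
$y{\left(-1 \right)} \left(-51 + g{\left(-6,2 \right)}\right) = - (-51 - 10) = \left(-1\right) \left(-61\right) = 61$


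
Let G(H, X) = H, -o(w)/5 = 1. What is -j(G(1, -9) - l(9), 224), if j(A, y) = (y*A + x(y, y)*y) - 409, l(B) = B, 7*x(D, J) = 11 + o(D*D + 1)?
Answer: 2009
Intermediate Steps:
o(w) = -5 (o(w) = -5*1 = -5)
x(D, J) = 6/7 (x(D, J) = (11 - 5)/7 = (1/7)*6 = 6/7)
j(A, y) = -409 + 6*y/7 + A*y (j(A, y) = (y*A + 6*y/7) - 409 = (A*y + 6*y/7) - 409 = (6*y/7 + A*y) - 409 = -409 + 6*y/7 + A*y)
-j(G(1, -9) - l(9), 224) = -(-409 + (6/7)*224 + (1 - 1*9)*224) = -(-409 + 192 + (1 - 9)*224) = -(-409 + 192 - 8*224) = -(-409 + 192 - 1792) = -1*(-2009) = 2009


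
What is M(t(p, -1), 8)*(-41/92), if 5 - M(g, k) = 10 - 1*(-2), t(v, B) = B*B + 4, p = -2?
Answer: 287/92 ≈ 3.1196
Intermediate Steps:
t(v, B) = 4 + B² (t(v, B) = B² + 4 = 4 + B²)
M(g, k) = -7 (M(g, k) = 5 - (10 - 1*(-2)) = 5 - (10 + 2) = 5 - 1*12 = 5 - 12 = -7)
M(t(p, -1), 8)*(-41/92) = -(-287)/92 = -7*(-41/92) = 287/92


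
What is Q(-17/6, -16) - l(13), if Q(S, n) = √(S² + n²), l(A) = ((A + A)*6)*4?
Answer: -624 + √9505/6 ≈ -607.75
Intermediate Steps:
l(A) = 48*A (l(A) = ((2*A)*6)*4 = (12*A)*4 = 48*A)
Q(-17/6, -16) - l(13) = √((-17/6)² + (-16)²) - 48*13 = √((-17/6)² + 256) - 1*624 = √((-17*⅙)² + 256) - 624 = √((-17/6)² + 256) - 624 = √(289/36 + 256) - 624 = √(9505/36) - 624 = √9505/6 - 624 = -624 + √9505/6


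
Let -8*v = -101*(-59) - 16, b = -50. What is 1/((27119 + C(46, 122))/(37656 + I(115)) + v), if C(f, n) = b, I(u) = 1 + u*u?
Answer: -203528/151087587 ≈ -0.0013471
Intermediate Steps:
I(u) = 1 + u**2
C(f, n) = -50
v = -5943/8 (v = -(-101*(-59) - 16)/8 = -(5959 - 16)/8 = -1/8*5943 = -5943/8 ≈ -742.88)
1/((27119 + C(46, 122))/(37656 + I(115)) + v) = 1/((27119 - 50)/(37656 + (1 + 115**2)) - 5943/8) = 1/(27069/(37656 + (1 + 13225)) - 5943/8) = 1/(27069/(37656 + 13226) - 5943/8) = 1/(27069/50882 - 5943/8) = 1/(-151087587/203528) = -203528/151087587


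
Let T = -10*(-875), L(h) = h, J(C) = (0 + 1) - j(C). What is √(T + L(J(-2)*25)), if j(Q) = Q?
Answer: 5*√353 ≈ 93.942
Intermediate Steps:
J(C) = 1 - C (J(C) = (0 + 1) - C = 1 - C)
T = 8750
√(T + L(J(-2)*25)) = √(8750 + (1 - 1*(-2))*25) = √(8750 + (1 + 2)*25) = √(8750 + 3*25) = √(8750 + 75) = √8825 = 5*√353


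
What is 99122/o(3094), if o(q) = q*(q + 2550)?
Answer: 49561/8731268 ≈ 0.0056763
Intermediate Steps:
o(q) = q*(2550 + q)
99122/o(3094) = 99122/((3094*(2550 + 3094))) = 99122/((3094*5644)) = 99122/17462536 = 99122*(1/17462536) = 49561/8731268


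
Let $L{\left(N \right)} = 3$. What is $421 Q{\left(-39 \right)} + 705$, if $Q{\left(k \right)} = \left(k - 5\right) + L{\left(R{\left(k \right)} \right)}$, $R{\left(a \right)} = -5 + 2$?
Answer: $-16556$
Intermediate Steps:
$R{\left(a \right)} = -3$
$Q{\left(k \right)} = -2 + k$ ($Q{\left(k \right)} = \left(k - 5\right) + 3 = \left(-5 + k\right) + 3 = -2 + k$)
$421 Q{\left(-39 \right)} + 705 = 421 \left(-2 - 39\right) + 705 = 421 \left(-41\right) + 705 = -17261 + 705 = -16556$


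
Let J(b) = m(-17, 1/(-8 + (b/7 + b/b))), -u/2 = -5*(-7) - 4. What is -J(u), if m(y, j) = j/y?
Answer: -7/1887 ≈ -0.0037096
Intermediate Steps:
u = -62 (u = -2*(-5*(-7) - 4) = -2*(35 - 4) = -2*31 = -62)
J(b) = -1/(17*(-7 + b/7)) (J(b) = 1/(-8 + (b/7 + b/b)*(-17)) = -1/17/(-8 + (b*(1/7) + 1)) = -1/17/(-8 + (b/7 + 1)) = -1/17/(-8 + (1 + b/7)) = -1/17/(-7 + b/7) = -1/(17*(-7 + b/7)))
-J(u) = -(-7)/(-833 + 17*(-62)) = -(-7)/(-833 - 1054) = -(-7)/(-1887) = -(-7)*(-1)/1887 = -1*7/1887 = -7/1887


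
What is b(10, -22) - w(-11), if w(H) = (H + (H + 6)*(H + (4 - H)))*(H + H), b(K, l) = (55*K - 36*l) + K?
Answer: 670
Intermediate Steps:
b(K, l) = -36*l + 56*K (b(K, l) = (-36*l + 55*K) + K = -36*l + 56*K)
w(H) = 2*H*(24 + 5*H) (w(H) = (H + (6 + H)*4)*(2*H) = (H + (24 + 4*H))*(2*H) = (24 + 5*H)*(2*H) = 2*H*(24 + 5*H))
b(10, -22) - w(-11) = (-36*(-22) + 56*10) - 2*(-11)*(24 + 5*(-11)) = (792 + 560) - 2*(-11)*(24 - 55) = 1352 - 2*(-11)*(-31) = 1352 - 1*682 = 1352 - 682 = 670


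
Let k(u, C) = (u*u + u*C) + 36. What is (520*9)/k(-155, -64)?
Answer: 1560/11327 ≈ 0.13772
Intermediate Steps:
k(u, C) = 36 + u**2 + C*u (k(u, C) = (u**2 + C*u) + 36 = 36 + u**2 + C*u)
(520*9)/k(-155, -64) = (520*9)/(36 + (-155)**2 - 64*(-155)) = 4680/(36 + 24025 + 9920) = 4680/33981 = 4680*(1/33981) = 1560/11327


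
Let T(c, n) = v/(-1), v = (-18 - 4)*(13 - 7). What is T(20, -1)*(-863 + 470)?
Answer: -51876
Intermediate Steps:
v = -132 (v = -22*6 = -132)
T(c, n) = 132 (T(c, n) = -132/(-1) = -132*(-1) = 132)
T(20, -1)*(-863 + 470) = 132*(-863 + 470) = 132*(-393) = -51876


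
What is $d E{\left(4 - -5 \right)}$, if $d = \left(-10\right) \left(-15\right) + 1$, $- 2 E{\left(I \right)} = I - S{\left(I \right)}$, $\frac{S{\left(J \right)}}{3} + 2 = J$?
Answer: $906$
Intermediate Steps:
$S{\left(J \right)} = -6 + 3 J$
$E{\left(I \right)} = -3 + I$ ($E{\left(I \right)} = - \frac{I - \left(-6 + 3 I\right)}{2} = - \frac{6 - 2 I}{2} = -3 + I$)
$d = 151$ ($d = 150 + 1 = 151$)
$d E{\left(4 - -5 \right)} = 151 \left(-3 + \left(4 - -5\right)\right) = 151 \left(-3 + \left(4 + 5\right)\right) = 151 \left(-3 + 9\right) = 151 \cdot 6 = 906$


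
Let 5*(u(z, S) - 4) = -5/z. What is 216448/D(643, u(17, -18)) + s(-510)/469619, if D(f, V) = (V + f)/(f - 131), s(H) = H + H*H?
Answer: 442373929579234/2582434881 ≈ 1.7130e+5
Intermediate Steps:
u(z, S) = 4 - 1/z (u(z, S) = 4 + (-5/z)/5 = 4 - 1/z)
s(H) = H + H²
D(f, V) = (V + f)/(-131 + f)
216448/D(643, u(17, -18)) + s(-510)/469619 = 216448/((((4 - 1/17) + 643)/(-131 + 643))) - 510*(1 - 510)/469619 = 216448/((((4 - 1*1/17) + 643)/512)) - 510*(-509)*(1/469619) = 216448/((((4 - 1/17) + 643)/512)) + 259590*(1/469619) = 216448/(((67/17 + 643)/512)) + 259590/469619 = 216448/(((1/512)*(10998/17))) + 259590/469619 = 216448/(5499/4352) + 259590/469619 = 216448*(4352/5499) + 259590/469619 = 941981696/5499 + 259590/469619 = 442373929579234/2582434881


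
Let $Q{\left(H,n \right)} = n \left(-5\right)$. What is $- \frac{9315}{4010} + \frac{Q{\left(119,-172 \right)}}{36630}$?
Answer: $- \frac{6755197}{2937726} \approx -2.2995$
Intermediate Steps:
$Q{\left(H,n \right)} = - 5 n$
$- \frac{9315}{4010} + \frac{Q{\left(119,-172 \right)}}{36630} = - \frac{9315}{4010} + \frac{\left(-5\right) \left(-172\right)}{36630} = \left(-9315\right) \frac{1}{4010} + 860 \cdot \frac{1}{36630} = - \frac{1863}{802} + \frac{86}{3663} = - \frac{6755197}{2937726}$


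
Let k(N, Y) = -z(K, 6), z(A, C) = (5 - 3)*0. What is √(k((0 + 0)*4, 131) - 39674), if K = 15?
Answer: I*√39674 ≈ 199.18*I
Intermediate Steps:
z(A, C) = 0 (z(A, C) = 2*0 = 0)
k(N, Y) = 0 (k(N, Y) = -1*0 = 0)
√(k((0 + 0)*4, 131) - 39674) = √(0 - 39674) = √(-39674) = I*√39674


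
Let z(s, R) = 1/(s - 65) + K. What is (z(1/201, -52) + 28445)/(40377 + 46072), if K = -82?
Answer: 370534031/1129369736 ≈ 0.32809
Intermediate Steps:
z(s, R) = -82 + 1/(-65 + s) (z(s, R) = 1/(s - 65) - 82 = 1/(-65 + s) - 82 = -82 + 1/(-65 + s))
(z(1/201, -52) + 28445)/(40377 + 46072) = ((5331 - 82/201)/(-65 + 1/201) + 28445)/(40377 + 46072) = ((5331 - 82*1/201)/(-65 + 1/201) + 28445)/86449 = ((5331 - 82/201)/(-13064/201) + 28445)*(1/86449) = (-201/13064*1071449/201 + 28445)*(1/86449) = (-1071449/13064 + 28445)*(1/86449) = (370534031/13064)*(1/86449) = 370534031/1129369736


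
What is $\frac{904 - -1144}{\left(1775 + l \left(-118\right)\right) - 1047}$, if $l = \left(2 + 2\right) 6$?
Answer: $- \frac{256}{263} \approx -0.97338$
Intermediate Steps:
$l = 24$ ($l = 4 \cdot 6 = 24$)
$\frac{904 - -1144}{\left(1775 + l \left(-118\right)\right) - 1047} = \frac{904 - -1144}{\left(1775 + 24 \left(-118\right)\right) - 1047} = \frac{904 + 1144}{\left(1775 - 2832\right) - 1047} = \frac{2048}{-1057 - 1047} = \frac{2048}{-2104} = 2048 \left(- \frac{1}{2104}\right) = - \frac{256}{263}$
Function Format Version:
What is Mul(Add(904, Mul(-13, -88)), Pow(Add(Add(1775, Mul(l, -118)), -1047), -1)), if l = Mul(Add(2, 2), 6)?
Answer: Rational(-256, 263) ≈ -0.97338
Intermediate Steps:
l = 24 (l = Mul(4, 6) = 24)
Mul(Add(904, Mul(-13, -88)), Pow(Add(Add(1775, Mul(l, -118)), -1047), -1)) = Mul(Add(904, Mul(-13, -88)), Pow(Add(Add(1775, Mul(24, -118)), -1047), -1)) = Mul(Add(904, 1144), Pow(Add(Add(1775, -2832), -1047), -1)) = Mul(2048, Pow(Add(-1057, -1047), -1)) = Mul(2048, Pow(-2104, -1)) = Mul(2048, Rational(-1, 2104)) = Rational(-256, 263)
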